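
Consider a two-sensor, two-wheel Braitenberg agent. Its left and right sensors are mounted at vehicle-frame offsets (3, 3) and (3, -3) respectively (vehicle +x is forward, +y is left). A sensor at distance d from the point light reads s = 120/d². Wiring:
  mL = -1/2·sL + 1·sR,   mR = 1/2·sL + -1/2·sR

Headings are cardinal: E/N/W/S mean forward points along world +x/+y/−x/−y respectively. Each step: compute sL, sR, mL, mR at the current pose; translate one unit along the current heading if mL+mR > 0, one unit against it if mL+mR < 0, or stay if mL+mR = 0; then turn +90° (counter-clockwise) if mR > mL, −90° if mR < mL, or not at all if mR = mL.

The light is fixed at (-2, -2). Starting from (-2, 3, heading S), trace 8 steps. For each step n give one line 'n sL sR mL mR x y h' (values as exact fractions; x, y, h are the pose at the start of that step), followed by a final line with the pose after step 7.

n=0: pose=(-2,3,S); sL=120/13, sR=120/13; mL=60/13, mR=0; mL+mR=60/13 → advance +1; mR−mL=-60/13 → turn -1·90°
n=1: pose=(-2,2,W); sL=12, sR=60/29; mL=-114/29, mR=144/29; mL+mR=30/29 → advance +1; mR−mL=258/29 → turn +1·90°
n=2: pose=(-3,2,S); sL=24, sR=120/17; mL=-84/17, mR=144/17; mL+mR=60/17 → advance +1; mR−mL=228/17 → turn +1·90°
n=3: pose=(-3,1,E); sL=3, sR=30; mL=57/2, mR=-27/2; mL+mR=15 → advance +1; mR−mL=-42 → turn -1·90°
n=4: pose=(-2,1,S); sL=40/3, sR=40/3; mL=20/3, mR=0; mL+mR=20/3 → advance +1; mR−mL=-20/3 → turn -1·90°
n=5: pose=(-2,0,W); sL=12, sR=60/17; mL=-42/17, mR=72/17; mL+mR=30/17 → advance +1; mR−mL=114/17 → turn +1·90°
n=6: pose=(-3,0,S); sL=24, sR=120/17; mL=-84/17, mR=144/17; mL+mR=60/17 → advance +1; mR−mL=228/17 → turn +1·90°
n=7: pose=(-3,-1,E); sL=6, sR=15; mL=12, mR=-9/2; mL+mR=15/2 → advance +1; mR−mL=-33/2 → turn -1·90°

0 120/13 120/13 60/13 0 -2 3 S
1 12 60/29 -114/29 144/29 -2 2 W
2 24 120/17 -84/17 144/17 -3 2 S
3 3 30 57/2 -27/2 -3 1 E
4 40/3 40/3 20/3 0 -2 1 S
5 12 60/17 -42/17 72/17 -2 0 W
6 24 120/17 -84/17 144/17 -3 0 S
7 6 15 12 -9/2 -3 -1 E
final -2 -1 S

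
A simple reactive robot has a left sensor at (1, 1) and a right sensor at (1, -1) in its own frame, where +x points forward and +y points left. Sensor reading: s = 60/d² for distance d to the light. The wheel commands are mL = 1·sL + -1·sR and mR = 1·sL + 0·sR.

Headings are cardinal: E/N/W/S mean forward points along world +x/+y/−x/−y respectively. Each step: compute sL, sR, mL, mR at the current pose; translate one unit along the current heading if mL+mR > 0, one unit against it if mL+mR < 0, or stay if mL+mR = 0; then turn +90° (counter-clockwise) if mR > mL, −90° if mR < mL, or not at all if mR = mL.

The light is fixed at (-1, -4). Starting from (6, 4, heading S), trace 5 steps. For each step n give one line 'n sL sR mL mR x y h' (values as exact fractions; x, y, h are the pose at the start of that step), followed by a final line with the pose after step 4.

0 60/113 12/17 -336/1921 60/113 6 4 S
1 15/32 3/5 -21/160 15/32 6 3 E
2 60/113 12/29 384/3277 60/113 7 3 N
3 30/49 6/13 96/637 30/49 7 4 W
4 60/113 12/17 -336/1921 60/113 6 4 S
final 6 3 E

n=0: pose=(6,4,S); sL=60/113, sR=12/17; mL=-336/1921, mR=60/113; mL+mR=684/1921 → advance +1; mR−mL=12/17 → turn +1·90°
n=1: pose=(6,3,E); sL=15/32, sR=3/5; mL=-21/160, mR=15/32; mL+mR=27/80 → advance +1; mR−mL=3/5 → turn +1·90°
n=2: pose=(7,3,N); sL=60/113, sR=12/29; mL=384/3277, mR=60/113; mL+mR=2124/3277 → advance +1; mR−mL=12/29 → turn +1·90°
n=3: pose=(7,4,W); sL=30/49, sR=6/13; mL=96/637, mR=30/49; mL+mR=486/637 → advance +1; mR−mL=6/13 → turn +1·90°
n=4: pose=(6,4,S); sL=60/113, sR=12/17; mL=-336/1921, mR=60/113; mL+mR=684/1921 → advance +1; mR−mL=12/17 → turn +1·90°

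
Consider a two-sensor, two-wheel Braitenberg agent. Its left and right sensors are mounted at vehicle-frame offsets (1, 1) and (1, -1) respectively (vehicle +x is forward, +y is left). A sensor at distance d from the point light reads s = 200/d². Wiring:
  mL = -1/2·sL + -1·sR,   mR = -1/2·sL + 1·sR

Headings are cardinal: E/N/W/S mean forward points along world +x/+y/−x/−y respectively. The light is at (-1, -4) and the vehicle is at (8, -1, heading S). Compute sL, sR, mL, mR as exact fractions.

25/13 50/17 -1725/442 875/442

left sensor world pos  = (9, -2); dL² = 104
right sensor world pos = (7, -2); dR² = 68
sL = 200/104 = 25/13
sR = 200/68 = 50/17
mL = -1/2·sL + -1·sR = -1725/442
mR = -1/2·sL + 1·sR = 875/442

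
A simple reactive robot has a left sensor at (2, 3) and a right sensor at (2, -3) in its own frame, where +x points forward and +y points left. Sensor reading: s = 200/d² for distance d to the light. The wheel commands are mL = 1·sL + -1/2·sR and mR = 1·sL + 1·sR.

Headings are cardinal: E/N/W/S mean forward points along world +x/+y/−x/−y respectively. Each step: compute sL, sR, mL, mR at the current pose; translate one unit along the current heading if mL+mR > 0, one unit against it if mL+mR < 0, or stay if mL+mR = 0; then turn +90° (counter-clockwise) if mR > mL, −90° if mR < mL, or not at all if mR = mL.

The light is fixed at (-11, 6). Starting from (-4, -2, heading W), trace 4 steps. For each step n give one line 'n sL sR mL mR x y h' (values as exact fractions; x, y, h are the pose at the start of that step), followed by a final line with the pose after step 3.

n=0: pose=(-4,-2,W); sL=100/73, sR=4; mL=-46/73, mR=392/73; mL+mR=346/73 → advance +1; mR−mL=6 → turn +1·90°
n=1: pose=(-5,-2,S); sL=200/181, sR=200/109; mL=3700/19729, mR=58000/19729; mL+mR=61700/19729 → advance +1; mR−mL=300/109 → turn +1·90°
n=2: pose=(-5,-3,E); sL=2, sR=25/26; mL=79/52, mR=77/26; mL+mR=233/52 → advance +1; mR−mL=75/52 → turn +1·90°
n=3: pose=(-4,-3,N); sL=40/13, sR=200/149; mL=4660/1937, mR=8560/1937; mL+mR=13220/1937 → advance +1; mR−mL=300/149 → turn +1·90°

0 100/73 4 -46/73 392/73 -4 -2 W
1 200/181 200/109 3700/19729 58000/19729 -5 -2 S
2 2 25/26 79/52 77/26 -5 -3 E
3 40/13 200/149 4660/1937 8560/1937 -4 -3 N
final -4 -2 W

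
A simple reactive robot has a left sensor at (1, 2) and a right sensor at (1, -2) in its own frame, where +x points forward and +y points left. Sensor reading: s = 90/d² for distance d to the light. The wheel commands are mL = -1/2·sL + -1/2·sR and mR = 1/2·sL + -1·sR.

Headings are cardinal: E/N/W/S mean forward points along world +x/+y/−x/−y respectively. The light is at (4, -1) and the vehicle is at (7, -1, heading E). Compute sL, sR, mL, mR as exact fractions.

9/2 9/2 -9/2 -9/4

left sensor world pos  = (8, 1); dL² = 20
right sensor world pos = (8, -3); dR² = 20
sL = 90/20 = 9/2
sR = 90/20 = 9/2
mL = -1/2·sL + -1/2·sR = -9/2
mR = 1/2·sL + -1·sR = -9/4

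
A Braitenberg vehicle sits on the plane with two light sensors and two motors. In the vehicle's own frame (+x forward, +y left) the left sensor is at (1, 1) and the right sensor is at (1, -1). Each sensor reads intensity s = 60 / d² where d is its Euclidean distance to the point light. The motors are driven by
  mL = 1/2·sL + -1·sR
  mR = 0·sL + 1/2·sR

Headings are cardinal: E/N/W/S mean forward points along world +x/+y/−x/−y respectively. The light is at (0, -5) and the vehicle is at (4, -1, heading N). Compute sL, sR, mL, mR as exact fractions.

left sensor world pos  = (3, 0); dL² = 34
right sensor world pos = (5, 0); dR² = 50
sL = 60/34 = 30/17
sR = 60/50 = 6/5
mL = 1/2·sL + -1·sR = -27/85
mR = 0·sL + 1/2·sR = 3/5

30/17 6/5 -27/85 3/5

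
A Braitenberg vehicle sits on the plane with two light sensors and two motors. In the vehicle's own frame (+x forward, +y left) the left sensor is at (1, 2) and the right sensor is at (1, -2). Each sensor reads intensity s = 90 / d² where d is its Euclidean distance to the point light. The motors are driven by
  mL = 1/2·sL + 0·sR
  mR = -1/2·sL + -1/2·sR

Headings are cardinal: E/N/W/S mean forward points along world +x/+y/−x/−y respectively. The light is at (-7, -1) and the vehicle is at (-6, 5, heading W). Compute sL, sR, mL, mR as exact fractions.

45/8 45/32 45/16 -225/64

left sensor world pos  = (-7, 3); dL² = 16
right sensor world pos = (-7, 7); dR² = 64
sL = 90/16 = 45/8
sR = 90/64 = 45/32
mL = 1/2·sL + 0·sR = 45/16
mR = -1/2·sL + -1/2·sR = -225/64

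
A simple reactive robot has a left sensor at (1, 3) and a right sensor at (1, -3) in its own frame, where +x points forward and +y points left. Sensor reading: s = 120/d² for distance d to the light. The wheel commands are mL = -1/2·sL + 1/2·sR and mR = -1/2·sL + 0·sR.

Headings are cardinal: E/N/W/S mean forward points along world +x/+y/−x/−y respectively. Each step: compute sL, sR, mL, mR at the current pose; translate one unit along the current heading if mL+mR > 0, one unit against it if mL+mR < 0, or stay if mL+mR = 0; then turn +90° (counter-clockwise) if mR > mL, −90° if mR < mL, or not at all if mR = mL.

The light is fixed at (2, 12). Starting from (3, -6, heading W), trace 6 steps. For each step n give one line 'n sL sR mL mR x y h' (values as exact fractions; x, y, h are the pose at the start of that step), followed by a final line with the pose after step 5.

n=0: pose=(3,-6,W); sL=40/147, sR=8/15; mL=32/245, mR=-20/147; mL+mR=-4/735 → advance -1; mR−mL=-4/15 → turn -1·90°
n=1: pose=(4,-6,N); sL=12/29, sR=60/157; mL=-72/4553, mR=-6/29; mL+mR=-1014/4553 → advance -1; mR−mL=-30/157 → turn -1·90°
n=2: pose=(4,-7,E); sL=24/53, sR=120/493; mL=-2736/26129, mR=-12/53; mL+mR=-8652/26129 → advance -1; mR−mL=-60/493 → turn -1·90°
n=3: pose=(3,-7,S); sL=15/52, sR=30/101; mL=45/10504, mR=-15/104; mL+mR=-735/5252 → advance -1; mR−mL=-15/101 → turn -1·90°
n=4: pose=(3,-6,W); sL=40/147, sR=8/15; mL=32/245, mR=-20/147; mL+mR=-4/735 → advance -1; mR−mL=-4/15 → turn -1·90°
n=5: pose=(4,-6,N); sL=12/29, sR=60/157; mL=-72/4553, mR=-6/29; mL+mR=-1014/4553 → advance -1; mR−mL=-30/157 → turn -1·90°

0 40/147 8/15 32/245 -20/147 3 -6 W
1 12/29 60/157 -72/4553 -6/29 4 -6 N
2 24/53 120/493 -2736/26129 -12/53 4 -7 E
3 15/52 30/101 45/10504 -15/104 3 -7 S
4 40/147 8/15 32/245 -20/147 3 -6 W
5 12/29 60/157 -72/4553 -6/29 4 -6 N
final 4 -7 E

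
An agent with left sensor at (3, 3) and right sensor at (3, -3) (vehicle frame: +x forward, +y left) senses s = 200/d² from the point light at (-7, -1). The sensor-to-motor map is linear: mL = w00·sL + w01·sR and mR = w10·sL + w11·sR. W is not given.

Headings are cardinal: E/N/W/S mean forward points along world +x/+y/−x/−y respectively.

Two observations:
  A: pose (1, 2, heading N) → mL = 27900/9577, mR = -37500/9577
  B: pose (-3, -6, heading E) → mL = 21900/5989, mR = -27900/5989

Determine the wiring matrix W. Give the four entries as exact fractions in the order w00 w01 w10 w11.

1/2 1 -1 -1/2

obs A: pose=(1,2,N) → sL=200/61, sR=200/157, mL=27900/9577, mR=-37500/9577
obs B: pose=(-3,-6,E) → sL=200/53, sR=200/113, mL=21900/5989, mR=-27900/5989
sensor matrix S = [[200/61, 200/157], [200/53, 200/113]]; det S = 57120000/57356653
solve [mL_A; mL_B] = S·[w00; w01] and [mR_A; mR_B] = S·[w10; w11]:
  w00 = 1/2, w01 = 1, w10 = -1, w11 = -1/2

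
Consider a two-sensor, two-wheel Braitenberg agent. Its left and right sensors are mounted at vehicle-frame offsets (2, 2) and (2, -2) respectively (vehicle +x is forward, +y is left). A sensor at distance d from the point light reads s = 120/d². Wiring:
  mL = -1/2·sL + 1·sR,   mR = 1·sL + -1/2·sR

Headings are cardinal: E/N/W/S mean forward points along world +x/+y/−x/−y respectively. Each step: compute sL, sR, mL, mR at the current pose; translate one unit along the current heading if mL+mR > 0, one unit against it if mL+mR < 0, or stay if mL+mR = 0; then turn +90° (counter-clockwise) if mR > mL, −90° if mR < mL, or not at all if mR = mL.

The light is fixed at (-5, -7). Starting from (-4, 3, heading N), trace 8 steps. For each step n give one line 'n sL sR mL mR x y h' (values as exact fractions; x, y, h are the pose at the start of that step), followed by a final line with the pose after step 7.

0 24/29 40/51 548/1479 644/1479 -4 3 N
1 60/41 12/17 -18/697 774/697 -4 4 W
2 24/17 24/17 12/17 12/17 -5 4 S
3 30/17 30/17 15/17 15/17 -5 3 S
4 120/53 120/53 60/53 60/53 -5 2 S
5 3 3 3/2 3/2 -5 1 S
6 120/29 120/29 60/29 60/29 -5 0 S
7 6 6 3 3 -5 -1 S
final -5 -2 S

n=0: pose=(-4,3,N); sL=24/29, sR=40/51; mL=548/1479, mR=644/1479; mL+mR=1192/1479 → advance +1; mR−mL=32/493 → turn +1·90°
n=1: pose=(-4,4,W); sL=60/41, sR=12/17; mL=-18/697, mR=774/697; mL+mR=756/697 → advance +1; mR−mL=792/697 → turn +1·90°
n=2: pose=(-5,4,S); sL=24/17, sR=24/17; mL=12/17, mR=12/17; mL+mR=24/17 → advance +1; mR−mL=0 → turn +0·90°
n=3: pose=(-5,3,S); sL=30/17, sR=30/17; mL=15/17, mR=15/17; mL+mR=30/17 → advance +1; mR−mL=0 → turn +0·90°
n=4: pose=(-5,2,S); sL=120/53, sR=120/53; mL=60/53, mR=60/53; mL+mR=120/53 → advance +1; mR−mL=0 → turn +0·90°
n=5: pose=(-5,1,S); sL=3, sR=3; mL=3/2, mR=3/2; mL+mR=3 → advance +1; mR−mL=0 → turn +0·90°
n=6: pose=(-5,0,S); sL=120/29, sR=120/29; mL=60/29, mR=60/29; mL+mR=120/29 → advance +1; mR−mL=0 → turn +0·90°
n=7: pose=(-5,-1,S); sL=6, sR=6; mL=3, mR=3; mL+mR=6 → advance +1; mR−mL=0 → turn +0·90°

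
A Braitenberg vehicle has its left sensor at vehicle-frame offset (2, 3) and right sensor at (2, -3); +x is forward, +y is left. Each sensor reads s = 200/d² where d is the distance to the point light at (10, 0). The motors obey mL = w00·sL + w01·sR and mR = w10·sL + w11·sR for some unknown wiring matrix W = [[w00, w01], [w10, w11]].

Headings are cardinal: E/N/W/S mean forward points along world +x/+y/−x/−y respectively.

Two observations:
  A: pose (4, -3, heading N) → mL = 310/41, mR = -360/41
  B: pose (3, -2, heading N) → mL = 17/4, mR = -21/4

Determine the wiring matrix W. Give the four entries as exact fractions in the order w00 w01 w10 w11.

obs A: pose=(4,-3,N) → sL=100/41, sR=20, mL=310/41, mR=-360/41
obs B: pose=(3,-2,N) → sL=2, sR=25/2, mL=17/4, mR=-21/4
sensor matrix S = [[100/41, 20], [2, 25/2]]; det S = -390/41
solve [mL_A; mL_B] = S·[w00; w01] and [mR_A; mR_B] = S·[w10; w11]:
  w00 = -1, w01 = 1/2, w10 = 1/2, w11 = -1/2

-1 1/2 1/2 -1/2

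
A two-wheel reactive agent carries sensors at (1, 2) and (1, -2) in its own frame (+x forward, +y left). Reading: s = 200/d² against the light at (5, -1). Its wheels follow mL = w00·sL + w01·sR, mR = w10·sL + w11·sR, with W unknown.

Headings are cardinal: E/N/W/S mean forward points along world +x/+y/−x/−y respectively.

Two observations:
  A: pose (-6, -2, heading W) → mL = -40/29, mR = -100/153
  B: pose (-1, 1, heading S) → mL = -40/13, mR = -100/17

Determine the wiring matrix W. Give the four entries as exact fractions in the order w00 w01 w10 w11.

obs A: pose=(-6,-2,W) → sL=200/153, sR=40/29, mL=-40/29, mR=-100/153
obs B: pose=(-1,1,S) → sL=200/17, sR=40/13, mL=-40/13, mR=-100/17
sensor matrix S = [[200/153, 40/29], [200/17, 40/13]]; det S = -704000/57681
solve [mL_A; mL_B] = S·[w00; w01] and [mR_A; mR_B] = S·[w10; w11]:
  w00 = 0, w01 = -1, w10 = -1/2, w11 = 0

0 -1 -1/2 0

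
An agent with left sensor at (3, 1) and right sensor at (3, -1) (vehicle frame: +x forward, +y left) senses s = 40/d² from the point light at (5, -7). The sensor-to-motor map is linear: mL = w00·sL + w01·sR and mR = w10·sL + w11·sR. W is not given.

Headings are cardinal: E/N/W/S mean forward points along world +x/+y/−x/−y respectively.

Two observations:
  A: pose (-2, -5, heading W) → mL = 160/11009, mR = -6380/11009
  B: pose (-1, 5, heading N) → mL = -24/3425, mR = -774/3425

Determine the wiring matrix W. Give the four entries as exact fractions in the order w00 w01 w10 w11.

obs A: pose=(-2,-5,W) → sL=40/101, sR=40/109, mL=160/11009, mR=-6380/11009
obs B: pose=(-1,5,N) → sL=20/137, sR=4/25, mL=-24/3425, mR=-774/3425
sensor matrix S = [[40/101, 40/109], [20/137, 4/25]]; det S = 73856/7541165
solve [mL_A; mL_B] = S·[w00; w01] and [mR_A; mR_B] = S·[w10; w11]:
  w00 = 1/2, w01 = -1/2, w10 = -1, w11 = -1/2

1/2 -1/2 -1 -1/2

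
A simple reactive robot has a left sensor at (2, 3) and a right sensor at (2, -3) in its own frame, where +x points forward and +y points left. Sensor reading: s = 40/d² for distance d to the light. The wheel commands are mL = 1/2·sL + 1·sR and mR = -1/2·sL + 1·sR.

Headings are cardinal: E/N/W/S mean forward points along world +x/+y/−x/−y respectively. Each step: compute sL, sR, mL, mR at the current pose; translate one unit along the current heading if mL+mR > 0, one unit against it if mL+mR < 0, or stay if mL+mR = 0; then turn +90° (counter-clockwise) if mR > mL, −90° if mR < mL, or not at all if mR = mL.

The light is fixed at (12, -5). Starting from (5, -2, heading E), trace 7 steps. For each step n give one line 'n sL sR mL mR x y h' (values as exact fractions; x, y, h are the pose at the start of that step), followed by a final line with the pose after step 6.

0 40/61 8/5 588/305 388/305 5 -2 E
1 4 20/41 102/41 -62/41 6 -2 S
2 8/13 40/89 876/1157 164/1157 6 -3 W
3 10/29 5/4 165/116 125/116 5 -3 N
4 40/61 8/5 588/305 388/305 5 -2 E
5 4 20/41 102/41 -62/41 6 -2 S
6 8/13 40/89 876/1157 164/1157 6 -3 W
final 5 -3 N

n=0: pose=(5,-2,E); sL=40/61, sR=8/5; mL=588/305, mR=388/305; mL+mR=16/5 → advance +1; mR−mL=-40/61 → turn -1·90°
n=1: pose=(6,-2,S); sL=4, sR=20/41; mL=102/41, mR=-62/41; mL+mR=40/41 → advance +1; mR−mL=-4 → turn -1·90°
n=2: pose=(6,-3,W); sL=8/13, sR=40/89; mL=876/1157, mR=164/1157; mL+mR=80/89 → advance +1; mR−mL=-8/13 → turn -1·90°
n=3: pose=(5,-3,N); sL=10/29, sR=5/4; mL=165/116, mR=125/116; mL+mR=5/2 → advance +1; mR−mL=-10/29 → turn -1·90°
n=4: pose=(5,-2,E); sL=40/61, sR=8/5; mL=588/305, mR=388/305; mL+mR=16/5 → advance +1; mR−mL=-40/61 → turn -1·90°
n=5: pose=(6,-2,S); sL=4, sR=20/41; mL=102/41, mR=-62/41; mL+mR=40/41 → advance +1; mR−mL=-4 → turn -1·90°
n=6: pose=(6,-3,W); sL=8/13, sR=40/89; mL=876/1157, mR=164/1157; mL+mR=80/89 → advance +1; mR−mL=-8/13 → turn -1·90°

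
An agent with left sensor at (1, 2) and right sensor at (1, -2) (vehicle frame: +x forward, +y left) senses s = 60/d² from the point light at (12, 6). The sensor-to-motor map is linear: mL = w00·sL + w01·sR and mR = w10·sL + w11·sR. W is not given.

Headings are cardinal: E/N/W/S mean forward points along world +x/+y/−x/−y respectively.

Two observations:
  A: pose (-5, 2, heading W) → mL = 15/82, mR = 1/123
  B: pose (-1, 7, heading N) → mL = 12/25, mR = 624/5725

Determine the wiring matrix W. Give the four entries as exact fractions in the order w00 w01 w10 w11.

obs A: pose=(-5,2,W) → sL=1/6, sR=15/82, mL=15/82, mR=1/123
obs B: pose=(-1,7,N) → sL=60/229, sR=12/25, mL=12/25, mR=624/5725
sensor matrix S = [[1/6, 15/82], [60/229, 12/25]]; det S = 7528/234725
solve [mL_A; mL_B] = S·[w00; w01] and [mR_A; mR_B] = S·[w10; w11]:
  w00 = 0, w01 = 1, w10 = -1/2, w11 = 1/2

0 1 -1/2 1/2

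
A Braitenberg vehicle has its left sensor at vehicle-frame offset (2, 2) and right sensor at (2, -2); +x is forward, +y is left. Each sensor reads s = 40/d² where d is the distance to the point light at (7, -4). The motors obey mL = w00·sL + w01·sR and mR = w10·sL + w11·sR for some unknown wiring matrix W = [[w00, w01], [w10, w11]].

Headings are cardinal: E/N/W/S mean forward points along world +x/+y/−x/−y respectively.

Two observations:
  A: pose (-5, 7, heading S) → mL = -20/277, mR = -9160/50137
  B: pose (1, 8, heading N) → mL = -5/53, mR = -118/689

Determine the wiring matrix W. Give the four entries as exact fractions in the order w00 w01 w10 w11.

0 -1/2 -1/2 -1/2

obs A: pose=(-5,7,S) → sL=40/181, sR=40/277, mL=-20/277, mR=-9160/50137
obs B: pose=(1,8,N) → sL=2/13, sR=10/53, mL=-5/53, mR=-118/689
sensor matrix S = [[40/181, 40/277], [2/13, 10/53]]; det S = 672960/34544393
solve [mL_A; mL_B] = S·[w00; w01] and [mR_A; mR_B] = S·[w10; w11]:
  w00 = 0, w01 = -1/2, w10 = -1/2, w11 = -1/2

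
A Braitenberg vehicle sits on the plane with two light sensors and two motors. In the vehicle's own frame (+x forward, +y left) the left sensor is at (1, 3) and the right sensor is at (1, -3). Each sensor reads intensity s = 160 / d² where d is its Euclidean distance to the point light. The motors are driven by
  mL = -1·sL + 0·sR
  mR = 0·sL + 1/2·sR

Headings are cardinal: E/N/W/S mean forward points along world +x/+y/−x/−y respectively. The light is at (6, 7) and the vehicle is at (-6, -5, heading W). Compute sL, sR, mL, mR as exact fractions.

80/197 16/25 -80/197 8/25

left sensor world pos  = (-7, -8); dL² = 394
right sensor world pos = (-7, -2); dR² = 250
sL = 160/394 = 80/197
sR = 160/250 = 16/25
mL = -1·sL + 0·sR = -80/197
mR = 0·sL + 1/2·sR = 8/25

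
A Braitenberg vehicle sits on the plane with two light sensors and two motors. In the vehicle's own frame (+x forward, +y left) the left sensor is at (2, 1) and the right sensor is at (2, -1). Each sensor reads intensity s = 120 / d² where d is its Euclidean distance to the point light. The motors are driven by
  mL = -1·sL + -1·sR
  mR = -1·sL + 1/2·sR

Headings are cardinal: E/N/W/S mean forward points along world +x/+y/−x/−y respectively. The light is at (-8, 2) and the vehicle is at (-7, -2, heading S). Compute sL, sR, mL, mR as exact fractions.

3 10/3 -19/3 -4/3

left sensor world pos  = (-6, -4); dL² = 40
right sensor world pos = (-8, -4); dR² = 36
sL = 120/40 = 3
sR = 120/36 = 10/3
mL = -1·sL + -1·sR = -19/3
mR = -1·sL + 1/2·sR = -4/3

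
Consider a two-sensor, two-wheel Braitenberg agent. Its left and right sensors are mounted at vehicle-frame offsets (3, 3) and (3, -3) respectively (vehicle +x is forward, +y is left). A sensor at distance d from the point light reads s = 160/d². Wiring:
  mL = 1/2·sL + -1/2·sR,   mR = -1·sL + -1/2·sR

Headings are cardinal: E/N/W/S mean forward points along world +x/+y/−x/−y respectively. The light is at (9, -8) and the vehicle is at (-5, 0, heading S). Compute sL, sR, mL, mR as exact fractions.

80/73 80/157 3360/11461 -15480/11461

left sensor world pos  = (-2, -3); dL² = 146
right sensor world pos = (-8, -3); dR² = 314
sL = 160/146 = 80/73
sR = 160/314 = 80/157
mL = 1/2·sL + -1/2·sR = 3360/11461
mR = -1·sL + -1/2·sR = -15480/11461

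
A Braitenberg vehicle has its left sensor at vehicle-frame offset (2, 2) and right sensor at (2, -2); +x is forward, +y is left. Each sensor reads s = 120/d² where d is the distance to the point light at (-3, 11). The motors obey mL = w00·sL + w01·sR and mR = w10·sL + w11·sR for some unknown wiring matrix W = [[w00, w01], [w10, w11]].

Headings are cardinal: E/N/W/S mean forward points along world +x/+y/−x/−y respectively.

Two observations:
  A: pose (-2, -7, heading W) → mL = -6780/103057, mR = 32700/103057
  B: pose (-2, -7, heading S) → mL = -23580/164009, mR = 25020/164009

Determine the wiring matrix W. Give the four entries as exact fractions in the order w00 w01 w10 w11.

obs A: pose=(-2,-7,W) → sL=120/401, sR=120/257, mL=-6780/103057, mR=32700/103057
obs B: pose=(-2,-7,S) → sL=120/409, sR=120/401, mL=-23580/164009, mR=25020/164009
sensor matrix S = [[120/401, 120/257], [120/409, 120/401]]; det S = -801907200/16902275513
solve [mL_A; mL_B] = S·[w00; w01] and [mR_A; mR_B] = S·[w10; w11]:
  w00 = -1, w01 = 1/2, w10 = -1/2, w11 = 1

-1 1/2 -1/2 1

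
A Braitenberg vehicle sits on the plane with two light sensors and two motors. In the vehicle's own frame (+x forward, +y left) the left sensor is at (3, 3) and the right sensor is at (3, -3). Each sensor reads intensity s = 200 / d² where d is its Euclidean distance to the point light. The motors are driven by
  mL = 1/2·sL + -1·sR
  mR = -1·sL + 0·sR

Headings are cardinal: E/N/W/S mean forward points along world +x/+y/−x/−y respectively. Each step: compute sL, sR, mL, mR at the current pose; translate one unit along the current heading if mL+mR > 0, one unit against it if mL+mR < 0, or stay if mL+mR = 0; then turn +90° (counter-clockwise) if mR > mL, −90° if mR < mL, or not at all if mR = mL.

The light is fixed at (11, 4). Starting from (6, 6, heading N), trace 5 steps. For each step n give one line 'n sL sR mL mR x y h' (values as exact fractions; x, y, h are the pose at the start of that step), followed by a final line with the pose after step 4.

n=0: pose=(6,6,N); sL=200/89, sR=200/29; mL=-14900/2581, mR=-200/89; mL+mR=-20700/2581 → advance -1; mR−mL=9100/2581 → turn +1·90°
n=1: pose=(6,5,W); sL=50/17, sR=5/2; mL=-35/34, mR=-50/17; mL+mR=-135/34 → advance -1; mR−mL=-65/34 → turn -1·90°
n=2: pose=(7,5,N); sL=40/13, sR=200/17; mL=-2260/221, mR=-40/13; mL+mR=-2940/221 → advance -1; mR−mL=1580/221 → turn +1·90°
n=3: pose=(7,4,W); sL=100/29, sR=100/29; mL=-50/29, mR=-100/29; mL+mR=-150/29 → advance -1; mR−mL=-50/29 → turn -1·90°
n=4: pose=(8,4,N); sL=40/9, sR=200/9; mL=-20, mR=-40/9; mL+mR=-220/9 → advance -1; mR−mL=140/9 → turn +1·90°

0 200/89 200/29 -14900/2581 -200/89 6 6 N
1 50/17 5/2 -35/34 -50/17 6 5 W
2 40/13 200/17 -2260/221 -40/13 7 5 N
3 100/29 100/29 -50/29 -100/29 7 4 W
4 40/9 200/9 -20 -40/9 8 4 N
final 8 3 W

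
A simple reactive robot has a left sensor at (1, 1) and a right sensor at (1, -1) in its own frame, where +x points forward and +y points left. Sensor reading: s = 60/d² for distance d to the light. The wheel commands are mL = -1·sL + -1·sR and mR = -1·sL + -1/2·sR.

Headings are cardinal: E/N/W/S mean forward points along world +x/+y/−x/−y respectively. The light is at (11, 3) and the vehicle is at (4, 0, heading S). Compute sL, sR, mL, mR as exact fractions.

15/13 3/4 -99/52 -159/104

left sensor world pos  = (5, -1); dL² = 52
right sensor world pos = (3, -1); dR² = 80
sL = 60/52 = 15/13
sR = 60/80 = 3/4
mL = -1·sL + -1·sR = -99/52
mR = -1·sL + -1/2·sR = -159/104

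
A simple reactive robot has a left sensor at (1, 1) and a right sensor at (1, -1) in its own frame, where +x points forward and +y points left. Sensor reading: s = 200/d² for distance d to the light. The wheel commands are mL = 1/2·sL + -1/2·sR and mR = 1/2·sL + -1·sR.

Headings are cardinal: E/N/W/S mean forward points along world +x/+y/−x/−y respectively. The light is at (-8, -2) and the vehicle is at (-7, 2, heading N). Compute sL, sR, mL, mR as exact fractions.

left sensor world pos  = (-8, 3); dL² = 25
right sensor world pos = (-6, 3); dR² = 29
sL = 200/25 = 8
sR = 200/29 = 200/29
mL = 1/2·sL + -1/2·sR = 16/29
mR = 1/2·sL + -1·sR = -84/29

8 200/29 16/29 -84/29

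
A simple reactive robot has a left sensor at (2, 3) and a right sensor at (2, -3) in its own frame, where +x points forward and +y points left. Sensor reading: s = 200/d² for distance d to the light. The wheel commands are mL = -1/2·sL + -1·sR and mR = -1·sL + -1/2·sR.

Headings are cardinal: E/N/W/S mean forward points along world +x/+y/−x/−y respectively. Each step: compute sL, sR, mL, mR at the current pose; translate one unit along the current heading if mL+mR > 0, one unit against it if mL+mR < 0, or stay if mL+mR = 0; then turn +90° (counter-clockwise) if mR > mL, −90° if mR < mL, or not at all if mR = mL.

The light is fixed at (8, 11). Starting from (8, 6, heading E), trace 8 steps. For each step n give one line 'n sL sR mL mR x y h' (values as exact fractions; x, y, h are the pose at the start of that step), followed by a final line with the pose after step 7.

0 25 50/17 -525/34 -450/17 8 6 E
1 200/53 40/13 -3420/689 -3660/689 7 6 S
2 100/29 20 -630/29 -390/29 7 7 W
3 40/9 40/9 -20/3 -20/3 8 7 S
4 100/17 100/17 -150/17 -150/17 8 8 S
5 8 8 -12 -12 8 9 S
6 100/9 100/9 -50/3 -50/3 8 10 S
7 200/13 200/13 -300/13 -300/13 8 11 S
final 8 12 S

n=0: pose=(8,6,E); sL=25, sR=50/17; mL=-525/34, mR=-450/17; mL+mR=-1425/34 → advance -1; mR−mL=-375/34 → turn -1·90°
n=1: pose=(7,6,S); sL=200/53, sR=40/13; mL=-3420/689, mR=-3660/689; mL+mR=-7080/689 → advance -1; mR−mL=-240/689 → turn -1·90°
n=2: pose=(7,7,W); sL=100/29, sR=20; mL=-630/29, mR=-390/29; mL+mR=-1020/29 → advance -1; mR−mL=240/29 → turn +1·90°
n=3: pose=(8,7,S); sL=40/9, sR=40/9; mL=-20/3, mR=-20/3; mL+mR=-40/3 → advance -1; mR−mL=0 → turn +0·90°
n=4: pose=(8,8,S); sL=100/17, sR=100/17; mL=-150/17, mR=-150/17; mL+mR=-300/17 → advance -1; mR−mL=0 → turn +0·90°
n=5: pose=(8,9,S); sL=8, sR=8; mL=-12, mR=-12; mL+mR=-24 → advance -1; mR−mL=0 → turn +0·90°
n=6: pose=(8,10,S); sL=100/9, sR=100/9; mL=-50/3, mR=-50/3; mL+mR=-100/3 → advance -1; mR−mL=0 → turn +0·90°
n=7: pose=(8,11,S); sL=200/13, sR=200/13; mL=-300/13, mR=-300/13; mL+mR=-600/13 → advance -1; mR−mL=0 → turn +0·90°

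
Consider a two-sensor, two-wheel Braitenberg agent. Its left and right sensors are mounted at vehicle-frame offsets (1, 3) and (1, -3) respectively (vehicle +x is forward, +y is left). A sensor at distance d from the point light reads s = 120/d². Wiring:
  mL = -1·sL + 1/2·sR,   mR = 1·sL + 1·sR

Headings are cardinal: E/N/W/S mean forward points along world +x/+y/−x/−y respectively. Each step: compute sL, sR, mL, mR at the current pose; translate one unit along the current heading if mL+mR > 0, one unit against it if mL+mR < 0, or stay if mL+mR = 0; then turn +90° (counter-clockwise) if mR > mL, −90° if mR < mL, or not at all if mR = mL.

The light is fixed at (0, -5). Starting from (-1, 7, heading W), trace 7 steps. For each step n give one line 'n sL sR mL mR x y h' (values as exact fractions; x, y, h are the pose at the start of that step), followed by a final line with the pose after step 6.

n=0: pose=(-1,7,W); sL=24/17, sR=120/229; mL=-4476/3893, mR=7536/3893; mL+mR=180/229 → advance +1; mR−mL=12012/3893 → turn +1·90°
n=1: pose=(-2,7,S); sL=60/61, sR=60/73; mL=-2550/4453, mR=8040/4453; mL+mR=90/73 → advance +1; mR−mL=10590/4453 → turn +1·90°
n=2: pose=(-2,6,E); sL=120/197, sR=24/13; mL=804/2561, mR=6288/2561; mL+mR=36/13 → advance +1; mR−mL=5484/2561 → turn +1·90°
n=3: pose=(-1,6,N); sL=3/4, sR=30/37; mL=-51/148, mR=231/148; mL+mR=45/37 → advance +1; mR−mL=141/74 → turn +1·90°
n=4: pose=(-1,7,W); sL=24/17, sR=120/229; mL=-4476/3893, mR=7536/3893; mL+mR=180/229 → advance +1; mR−mL=12012/3893 → turn +1·90°
n=5: pose=(-2,7,S); sL=60/61, sR=60/73; mL=-2550/4453, mR=8040/4453; mL+mR=90/73 → advance +1; mR−mL=10590/4453 → turn +1·90°
n=6: pose=(-2,6,E); sL=120/197, sR=24/13; mL=804/2561, mR=6288/2561; mL+mR=36/13 → advance +1; mR−mL=5484/2561 → turn +1·90°

0 24/17 120/229 -4476/3893 7536/3893 -1 7 W
1 60/61 60/73 -2550/4453 8040/4453 -2 7 S
2 120/197 24/13 804/2561 6288/2561 -2 6 E
3 3/4 30/37 -51/148 231/148 -1 6 N
4 24/17 120/229 -4476/3893 7536/3893 -1 7 W
5 60/61 60/73 -2550/4453 8040/4453 -2 7 S
6 120/197 24/13 804/2561 6288/2561 -2 6 E
final -1 6 N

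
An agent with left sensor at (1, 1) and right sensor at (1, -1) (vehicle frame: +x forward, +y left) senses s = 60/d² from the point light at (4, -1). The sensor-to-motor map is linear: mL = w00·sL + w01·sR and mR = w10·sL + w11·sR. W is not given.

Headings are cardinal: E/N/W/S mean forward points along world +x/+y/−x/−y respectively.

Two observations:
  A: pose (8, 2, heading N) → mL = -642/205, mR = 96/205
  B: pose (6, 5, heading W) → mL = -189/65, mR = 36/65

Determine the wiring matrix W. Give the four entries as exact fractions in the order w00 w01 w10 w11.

obs A: pose=(8,2,N) → sL=12/5, sR=60/41, mL=-642/205, mR=96/205
obs B: pose=(6,5,W) → sL=30/13, sR=6/5, mL=-189/65, mR=36/65
sensor matrix S = [[12/5, 60/41], [30/13, 6/5]]; det S = -6624/13325
solve [mL_A; mL_B] = S·[w00; w01] and [mR_A; mR_B] = S·[w10; w11]:
  w00 = -1, w01 = -1/2, w10 = 1/2, w11 = -1/2

-1 -1/2 1/2 -1/2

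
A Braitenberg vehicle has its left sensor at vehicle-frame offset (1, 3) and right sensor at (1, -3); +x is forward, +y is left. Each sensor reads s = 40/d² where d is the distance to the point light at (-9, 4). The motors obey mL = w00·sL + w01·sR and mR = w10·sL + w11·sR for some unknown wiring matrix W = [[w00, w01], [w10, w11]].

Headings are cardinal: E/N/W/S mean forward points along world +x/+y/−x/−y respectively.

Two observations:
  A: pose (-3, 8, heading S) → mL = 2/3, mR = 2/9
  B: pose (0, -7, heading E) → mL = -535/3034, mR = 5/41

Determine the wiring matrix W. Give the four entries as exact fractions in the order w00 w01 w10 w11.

obs A: pose=(-3,8,S) → sL=4/9, sR=20/9, mL=2/3, mR=2/9
obs B: pose=(0,-7,E) → sL=10/41, sR=5/37, mL=-535/3034, mR=5/41
sensor matrix S = [[4/9, 20/9], [10/41, 5/37]]; det S = -6580/13653
solve [mL_A; mL_B] = S·[w00; w01] and [mR_A; mR_B] = S·[w10; w11]:
  w00 = -1, w01 = 1/2, w10 = 1/2, w11 = 0

-1 1/2 1/2 0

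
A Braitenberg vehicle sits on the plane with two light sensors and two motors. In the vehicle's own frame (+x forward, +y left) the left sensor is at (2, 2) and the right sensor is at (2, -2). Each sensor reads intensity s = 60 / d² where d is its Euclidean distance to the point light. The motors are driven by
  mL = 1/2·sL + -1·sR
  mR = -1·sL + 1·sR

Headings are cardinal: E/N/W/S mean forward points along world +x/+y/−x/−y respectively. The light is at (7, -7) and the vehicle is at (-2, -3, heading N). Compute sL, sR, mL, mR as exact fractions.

left sensor world pos  = (-4, -1); dL² = 157
right sensor world pos = (0, -1); dR² = 85
sL = 60/157 = 60/157
sR = 60/85 = 12/17
mL = 1/2·sL + -1·sR = -1374/2669
mR = -1·sL + 1·sR = 864/2669

60/157 12/17 -1374/2669 864/2669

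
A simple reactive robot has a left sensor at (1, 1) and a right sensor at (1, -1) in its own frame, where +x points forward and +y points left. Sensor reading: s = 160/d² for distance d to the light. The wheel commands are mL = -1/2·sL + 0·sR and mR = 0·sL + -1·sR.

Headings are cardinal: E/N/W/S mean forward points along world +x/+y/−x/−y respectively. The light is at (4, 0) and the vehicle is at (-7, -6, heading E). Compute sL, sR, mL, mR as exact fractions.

left sensor world pos  = (-6, -5); dL² = 125
right sensor world pos = (-6, -7); dR² = 149
sL = 160/125 = 32/25
sR = 160/149 = 160/149
mL = -1/2·sL + 0·sR = -16/25
mR = 0·sL + -1·sR = -160/149

32/25 160/149 -16/25 -160/149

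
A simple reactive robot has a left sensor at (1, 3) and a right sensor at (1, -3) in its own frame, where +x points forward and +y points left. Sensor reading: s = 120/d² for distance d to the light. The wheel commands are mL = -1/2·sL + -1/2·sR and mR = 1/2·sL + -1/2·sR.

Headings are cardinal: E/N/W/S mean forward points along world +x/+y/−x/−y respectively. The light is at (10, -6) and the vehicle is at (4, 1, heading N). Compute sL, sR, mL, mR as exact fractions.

24/29 120/73 -2616/2117 -864/2117

left sensor world pos  = (1, 2); dL² = 145
right sensor world pos = (7, 2); dR² = 73
sL = 120/145 = 24/29
sR = 120/73 = 120/73
mL = -1/2·sL + -1/2·sR = -2616/2117
mR = 1/2·sL + -1/2·sR = -864/2117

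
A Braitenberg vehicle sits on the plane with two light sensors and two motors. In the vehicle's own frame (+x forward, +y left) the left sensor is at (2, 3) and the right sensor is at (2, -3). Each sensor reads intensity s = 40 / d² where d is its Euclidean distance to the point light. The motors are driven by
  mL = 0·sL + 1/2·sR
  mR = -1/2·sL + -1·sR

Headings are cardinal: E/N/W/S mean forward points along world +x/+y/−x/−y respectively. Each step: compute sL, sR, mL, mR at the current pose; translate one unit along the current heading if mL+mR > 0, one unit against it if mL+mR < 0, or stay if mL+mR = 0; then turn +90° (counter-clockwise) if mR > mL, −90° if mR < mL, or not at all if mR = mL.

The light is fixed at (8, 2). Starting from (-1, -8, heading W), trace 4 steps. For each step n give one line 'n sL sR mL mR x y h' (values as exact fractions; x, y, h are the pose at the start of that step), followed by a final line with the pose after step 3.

0 4/29 4/17 2/17 -150/493 -1 -8 W
1 8/37 40/89 20/89 -1836/3293 0 -8 N
2 2/5 5/29 5/58 -54/145 0 -9 E
3 8/41 40/313 20/313 -2892/12833 -1 -9 S
final -1 -8 W

n=0: pose=(-1,-8,W); sL=4/29, sR=4/17; mL=2/17, mR=-150/493; mL+mR=-92/493 → advance -1; mR−mL=-208/493 → turn -1·90°
n=1: pose=(0,-8,N); sL=8/37, sR=40/89; mL=20/89, mR=-1836/3293; mL+mR=-1096/3293 → advance -1; mR−mL=-2576/3293 → turn -1·90°
n=2: pose=(0,-9,E); sL=2/5, sR=5/29; mL=5/58, mR=-54/145; mL+mR=-83/290 → advance -1; mR−mL=-133/290 → turn -1·90°
n=3: pose=(-1,-9,S); sL=8/41, sR=40/313; mL=20/313, mR=-2892/12833; mL+mR=-2072/12833 → advance -1; mR−mL=-3712/12833 → turn -1·90°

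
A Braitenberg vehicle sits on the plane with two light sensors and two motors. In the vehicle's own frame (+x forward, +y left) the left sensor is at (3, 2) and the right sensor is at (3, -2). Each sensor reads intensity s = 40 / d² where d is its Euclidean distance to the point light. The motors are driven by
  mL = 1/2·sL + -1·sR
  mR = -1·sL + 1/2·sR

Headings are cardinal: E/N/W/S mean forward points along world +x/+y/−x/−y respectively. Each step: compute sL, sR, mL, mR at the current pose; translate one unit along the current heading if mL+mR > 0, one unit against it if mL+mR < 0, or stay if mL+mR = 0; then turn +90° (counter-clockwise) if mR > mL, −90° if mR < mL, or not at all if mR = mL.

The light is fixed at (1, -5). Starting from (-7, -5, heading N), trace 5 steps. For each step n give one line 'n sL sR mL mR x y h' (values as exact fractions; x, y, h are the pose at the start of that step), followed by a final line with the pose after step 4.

n=0: pose=(-7,-5,N); sL=40/109, sR=8/9; mL=-692/981, mR=76/981; mL+mR=-616/981 → advance -1; mR−mL=256/327 → turn +1·90°
n=1: pose=(-7,-6,W); sL=4/13, sR=20/61; mL=-138/793, mR=-114/793; mL+mR=-252/793 → advance -1; mR−mL=24/793 → turn +1·90°
n=2: pose=(-6,-6,S); sL=40/41, sR=40/97; mL=300/3977, mR=-3060/3977; mL+mR=-2760/3977 → advance -1; mR−mL=-3360/3977 → turn -1·90°
n=3: pose=(-6,-5,W); sL=5/13, sR=5/13; mL=-5/26, mR=-5/26; mL+mR=-5/13 → advance -1; mR−mL=0 → turn +0·90°
n=4: pose=(-5,-5,W); sL=8/17, sR=8/17; mL=-4/17, mR=-4/17; mL+mR=-8/17 → advance -1; mR−mL=0 → turn +0·90°

0 40/109 8/9 -692/981 76/981 -7 -5 N
1 4/13 20/61 -138/793 -114/793 -7 -6 W
2 40/41 40/97 300/3977 -3060/3977 -6 -6 S
3 5/13 5/13 -5/26 -5/26 -6 -5 W
4 8/17 8/17 -4/17 -4/17 -5 -5 W
final -4 -5 W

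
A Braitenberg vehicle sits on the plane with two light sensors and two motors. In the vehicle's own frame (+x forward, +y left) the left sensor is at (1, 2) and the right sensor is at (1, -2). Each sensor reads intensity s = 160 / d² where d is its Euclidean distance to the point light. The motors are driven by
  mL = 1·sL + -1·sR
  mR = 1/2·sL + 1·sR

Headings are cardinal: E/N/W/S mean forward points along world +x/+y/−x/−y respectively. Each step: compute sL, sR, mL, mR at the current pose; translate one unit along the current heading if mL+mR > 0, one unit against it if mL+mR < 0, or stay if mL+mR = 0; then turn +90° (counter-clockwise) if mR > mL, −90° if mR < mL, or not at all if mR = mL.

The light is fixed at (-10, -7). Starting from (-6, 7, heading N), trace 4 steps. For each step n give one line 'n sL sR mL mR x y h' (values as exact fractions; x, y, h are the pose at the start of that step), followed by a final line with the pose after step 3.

0 160/229 160/261 5120/59769 57520/59769 -6 7 N
1 80/89 80/149 4800/13261 13080/13261 -6 8 W
2 160/221 160/197 -3840/43537 51120/43537 -7 8 S
3 10/17 1 -7/17 22/17 -7 7 E
final -6 7 N

n=0: pose=(-6,7,N); sL=160/229, sR=160/261; mL=5120/59769, mR=57520/59769; mL+mR=240/229 → advance +1; mR−mL=52400/59769 → turn +1·90°
n=1: pose=(-6,8,W); sL=80/89, sR=80/149; mL=4800/13261, mR=13080/13261; mL+mR=120/89 → advance +1; mR−mL=8280/13261 → turn +1·90°
n=2: pose=(-7,8,S); sL=160/221, sR=160/197; mL=-3840/43537, mR=51120/43537; mL+mR=240/221 → advance +1; mR−mL=54960/43537 → turn +1·90°
n=3: pose=(-7,7,E); sL=10/17, sR=1; mL=-7/17, mR=22/17; mL+mR=15/17 → advance +1; mR−mL=29/17 → turn +1·90°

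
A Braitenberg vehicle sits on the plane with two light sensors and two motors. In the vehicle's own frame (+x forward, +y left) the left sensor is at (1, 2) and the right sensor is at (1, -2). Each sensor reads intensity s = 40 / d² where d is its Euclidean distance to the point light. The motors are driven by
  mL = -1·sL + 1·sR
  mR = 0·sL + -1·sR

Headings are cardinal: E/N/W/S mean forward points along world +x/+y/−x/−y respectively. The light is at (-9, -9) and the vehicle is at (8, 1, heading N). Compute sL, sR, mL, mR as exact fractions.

20/173 20/241 -1360/41693 -20/241

left sensor world pos  = (6, 2); dL² = 346
right sensor world pos = (10, 2); dR² = 482
sL = 40/346 = 20/173
sR = 40/482 = 20/241
mL = -1·sL + 1·sR = -1360/41693
mR = 0·sL + -1·sR = -20/241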